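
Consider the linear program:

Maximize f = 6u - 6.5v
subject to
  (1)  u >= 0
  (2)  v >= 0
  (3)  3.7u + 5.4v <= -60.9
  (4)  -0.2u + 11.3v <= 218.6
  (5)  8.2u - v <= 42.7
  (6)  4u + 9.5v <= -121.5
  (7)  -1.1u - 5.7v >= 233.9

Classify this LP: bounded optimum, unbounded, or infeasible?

The boundaries u = 0 and 8.2u - v = 42.7 meet at (0, -42.7), but that point violates v ≥ 0. Every candidate vertex is excluded by some other constraint, so the feasible region is empty.

infeasible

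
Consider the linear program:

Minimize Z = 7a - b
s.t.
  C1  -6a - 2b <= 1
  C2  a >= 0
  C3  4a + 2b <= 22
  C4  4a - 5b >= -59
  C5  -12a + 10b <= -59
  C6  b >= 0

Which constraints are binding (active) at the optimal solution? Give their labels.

C5 and C6

Vertices and Z = 7a - b:
  (169/32, 7/16) → Z = 1169/32
  (11/2, 0) → Z = 77/2
  (59/12, 0) → Z = 413/12

The minimum is at (59/12, 0). Substituting into each constraint, equality holds for C5 and C6; the remaining constraints have slack.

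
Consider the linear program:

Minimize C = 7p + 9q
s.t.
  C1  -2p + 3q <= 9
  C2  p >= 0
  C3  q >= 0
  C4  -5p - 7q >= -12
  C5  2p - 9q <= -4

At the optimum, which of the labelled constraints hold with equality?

C2 and C5

Corner points and C = 7p + 9q:
  (0, 12/7) → C = 108/7
  (0, 4/9) → C = 4
  (80/59, 44/59) → C = 956/59

The minimum is at (0, 4/9). Substituting into each constraint, equality holds for C2 and C5; the remaining constraints have slack.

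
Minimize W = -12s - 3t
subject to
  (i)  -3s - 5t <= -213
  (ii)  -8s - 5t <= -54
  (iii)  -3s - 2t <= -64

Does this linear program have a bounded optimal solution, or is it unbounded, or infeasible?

From the feasible point (-106/9, 149/3), moving in the direction (5, -3) keeps every constraint satisfied while W decreases without bound.

unbounded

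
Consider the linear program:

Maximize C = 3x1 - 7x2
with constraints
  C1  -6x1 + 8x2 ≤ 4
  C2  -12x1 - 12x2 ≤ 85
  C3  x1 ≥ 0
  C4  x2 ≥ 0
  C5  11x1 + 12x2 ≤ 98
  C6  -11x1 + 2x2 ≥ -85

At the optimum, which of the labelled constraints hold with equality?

C4 and C6

Vertices and C = 3x1 - 7x2:
  (0, 1/2) → C = -7/2
  (23/5, 79/20) → C = -277/20
  (0, 0) → C = 0
  (85/11, 0) → C = 255/11
  (608/77, 13/14) → C = 2647/154

The maximum is at (85/11, 0). Substituting into each constraint, equality holds for C4 and C6; the remaining constraints have slack.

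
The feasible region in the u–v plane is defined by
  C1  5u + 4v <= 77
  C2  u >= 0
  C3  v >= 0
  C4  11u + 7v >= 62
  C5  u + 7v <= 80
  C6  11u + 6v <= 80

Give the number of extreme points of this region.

Of the 15 pairwise boundary intersections, those satisfying every inequality are:
  (0, 62/7)
  (0, 80/7)
  (62/11, 0)
  (80/11, 0)
  (80/71, 800/71)

5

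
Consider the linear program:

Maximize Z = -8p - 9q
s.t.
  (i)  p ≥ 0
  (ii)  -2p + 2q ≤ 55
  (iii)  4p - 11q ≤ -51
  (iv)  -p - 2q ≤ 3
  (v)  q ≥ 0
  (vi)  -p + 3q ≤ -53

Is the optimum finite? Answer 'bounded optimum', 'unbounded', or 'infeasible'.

The boundaries p = 0 and -2p + 2q = 55 meet at (0, 55/2), but that point violates -p + 3q ≤ -53. Every candidate vertex is excluded by some other constraint, so the feasible region is empty.

infeasible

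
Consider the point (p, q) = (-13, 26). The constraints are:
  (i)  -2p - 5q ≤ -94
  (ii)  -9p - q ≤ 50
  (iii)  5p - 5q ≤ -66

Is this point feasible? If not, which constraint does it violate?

not feasible — violates (ii)

Constraint (ii): -9p - q = 91, which is not ≤ 50. All other constraints are satisfied.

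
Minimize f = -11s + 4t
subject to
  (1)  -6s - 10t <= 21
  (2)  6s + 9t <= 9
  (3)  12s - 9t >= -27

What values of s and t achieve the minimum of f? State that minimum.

Vertices and f = -11s + 4t:
  (93/2, -30) → f = -1263/2
  (-153/58, -15/29) → f = 1563/58
  (-1, 5/3) → f = 53/3

The binding constraints are -6s - 10t = 21 and 6s + 9t = 9.
Solving simultaneously gives s = 93/2, t = -30.

s = 93/2, t = -30, minimum f = -1263/2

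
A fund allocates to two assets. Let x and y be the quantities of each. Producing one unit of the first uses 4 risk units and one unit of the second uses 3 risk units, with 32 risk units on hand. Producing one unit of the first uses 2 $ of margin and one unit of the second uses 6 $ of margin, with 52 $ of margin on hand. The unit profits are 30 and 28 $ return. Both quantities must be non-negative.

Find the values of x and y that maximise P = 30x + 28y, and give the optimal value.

x = 2, y = 8, maximum P = 284

At the optimal vertex, 4x + 3y = 32 and 2x + 6y = 52.
Solving simultaneously gives x = 2, y = 8.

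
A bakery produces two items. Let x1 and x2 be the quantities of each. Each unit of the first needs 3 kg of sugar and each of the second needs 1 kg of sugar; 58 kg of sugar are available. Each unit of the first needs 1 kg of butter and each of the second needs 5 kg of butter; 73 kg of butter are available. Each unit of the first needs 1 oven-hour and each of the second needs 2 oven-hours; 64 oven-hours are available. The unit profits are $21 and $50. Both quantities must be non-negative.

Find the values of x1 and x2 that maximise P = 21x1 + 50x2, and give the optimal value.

Extreme points and P = 21x1 + 50x2:
  (0, 0) → P = 0
  (0, 73/5) → P = 730
  (58/3, 0) → P = 406
  (31/2, 23/2) → P = 1801/2

x1 = 31/2, x2 = 23/2, maximum P = 1801/2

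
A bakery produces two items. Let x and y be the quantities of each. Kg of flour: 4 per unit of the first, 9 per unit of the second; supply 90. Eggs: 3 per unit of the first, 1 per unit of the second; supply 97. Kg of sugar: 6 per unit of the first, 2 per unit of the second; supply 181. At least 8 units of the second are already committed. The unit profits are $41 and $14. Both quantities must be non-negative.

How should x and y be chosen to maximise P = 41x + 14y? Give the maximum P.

Feasible corners and P = 41x + 14y:
  (0, 10) → P = 140
  (0, 8) → P = 112
  (9/2, 8) → P = 593/2

x = 9/2, y = 8, maximum P = 593/2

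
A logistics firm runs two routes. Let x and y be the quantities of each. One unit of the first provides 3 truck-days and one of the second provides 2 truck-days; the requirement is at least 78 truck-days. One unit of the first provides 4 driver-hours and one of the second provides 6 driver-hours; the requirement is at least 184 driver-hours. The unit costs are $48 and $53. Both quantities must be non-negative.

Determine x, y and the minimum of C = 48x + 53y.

x = 10, y = 24, minimum C = 1752

Extreme points and C = 48x + 53y:
  (0, 39) → C = 2067
  (46, 0) → C = 2208
  (10, 24) → C = 1752
The feasible region is unbounded (it extends along (0, 1), (1, 0)), but C strictly increases along every unbounded feasible direction, so there is no improving ray and the minimum is attained at a vertex.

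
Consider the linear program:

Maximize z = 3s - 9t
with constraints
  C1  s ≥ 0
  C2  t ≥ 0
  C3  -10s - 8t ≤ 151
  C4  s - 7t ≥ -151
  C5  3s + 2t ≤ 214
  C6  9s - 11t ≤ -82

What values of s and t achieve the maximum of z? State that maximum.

s = 0, t = 82/11, maximum z = -738/11

The binding constraints are s = 0 and 9s - 11t = -82.
Solving simultaneously gives s = 0, t = 82/11.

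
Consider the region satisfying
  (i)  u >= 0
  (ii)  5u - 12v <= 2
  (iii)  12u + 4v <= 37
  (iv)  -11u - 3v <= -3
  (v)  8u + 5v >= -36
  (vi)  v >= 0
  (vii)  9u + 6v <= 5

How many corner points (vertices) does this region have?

Pairwise boundary intersections that survive every other constraint:
  (2/5, 0)
  (12/23, 7/138)
  (3/11, 0)
  (1/13, 28/39)

4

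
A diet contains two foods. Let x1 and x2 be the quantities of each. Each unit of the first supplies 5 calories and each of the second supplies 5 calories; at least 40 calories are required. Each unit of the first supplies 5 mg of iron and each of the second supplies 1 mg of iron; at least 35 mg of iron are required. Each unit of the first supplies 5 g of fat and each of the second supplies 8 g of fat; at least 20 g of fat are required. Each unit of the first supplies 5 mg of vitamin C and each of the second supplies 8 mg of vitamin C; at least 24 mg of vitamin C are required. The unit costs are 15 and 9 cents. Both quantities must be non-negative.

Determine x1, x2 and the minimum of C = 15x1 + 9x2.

Vertices and C = 15x1 + 9x2:
  (0, 35) → C = 315
  (8, 0) → C = 120
  (27/4, 5/4) → C = 225/2
The feasible region is unbounded (it extends along (0, 1), (1, 0)), but C strictly increases along every unbounded feasible direction, so there is no improving ray and the minimum is attained at a vertex.

The binding constraints are 5x1 + 5x2 = 40 and 5x1 + x2 = 35.
Solving simultaneously gives x1 = 27/4, x2 = 5/4.

x1 = 27/4, x2 = 5/4, minimum C = 225/2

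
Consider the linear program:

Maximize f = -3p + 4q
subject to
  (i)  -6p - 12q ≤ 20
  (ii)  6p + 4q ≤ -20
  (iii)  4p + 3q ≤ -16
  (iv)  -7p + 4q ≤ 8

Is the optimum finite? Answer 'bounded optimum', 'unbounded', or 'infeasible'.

infeasible

The boundaries -6p - 12q = 20 and 4p + 3q = -16 meet at (-22/5, 8/15), but that point violates -7p + 4q ≤ 8. Every candidate vertex is excluded by some other constraint, so the feasible region is empty.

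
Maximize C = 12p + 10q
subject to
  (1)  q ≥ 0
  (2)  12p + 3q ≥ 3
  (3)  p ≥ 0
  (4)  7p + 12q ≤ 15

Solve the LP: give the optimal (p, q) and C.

p = 15/7, q = 0, maximum C = 180/7

At the optimal vertex, q = 0 and 7p + 12q = 15.
Solving simultaneously gives p = 15/7, q = 0.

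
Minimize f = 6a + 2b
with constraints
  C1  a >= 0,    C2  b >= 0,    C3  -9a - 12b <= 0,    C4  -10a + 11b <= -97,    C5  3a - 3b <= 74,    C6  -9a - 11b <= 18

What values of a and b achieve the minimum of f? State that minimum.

a = 97/10, b = 0, minimum f = 291/5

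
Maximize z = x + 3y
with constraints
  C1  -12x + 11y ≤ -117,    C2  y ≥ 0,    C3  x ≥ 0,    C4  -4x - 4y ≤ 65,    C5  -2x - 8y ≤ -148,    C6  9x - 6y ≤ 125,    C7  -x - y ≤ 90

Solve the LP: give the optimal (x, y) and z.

Vertices and z = x + 3y:
  (1282/59, 771/59) → z = 3595/59
  (673/27, 149/9) → z = 2014/27
  (472/21, 541/42) → z = 2567/42

The optimum lies where -12x + 11y = -117 and 9x - 6y = 125.
Solving simultaneously gives x = 673/27, y = 149/9.

x = 673/27, y = 149/9, maximum z = 2014/27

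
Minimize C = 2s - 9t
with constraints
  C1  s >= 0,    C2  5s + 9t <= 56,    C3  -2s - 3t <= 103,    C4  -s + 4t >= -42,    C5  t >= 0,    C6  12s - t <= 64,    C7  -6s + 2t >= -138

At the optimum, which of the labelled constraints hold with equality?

C1 and C2

Vertices and C = 2s - 9t:
  (0, 56/9) → C = -56
  (0, 0) → C = 0
  (632/113, 352/113) → C = -1904/113
  (16/3, 0) → C = 32/3

The minimum is at (0, 56/9). Substituting into each constraint, equality holds for C1 and C2; the remaining constraints have slack.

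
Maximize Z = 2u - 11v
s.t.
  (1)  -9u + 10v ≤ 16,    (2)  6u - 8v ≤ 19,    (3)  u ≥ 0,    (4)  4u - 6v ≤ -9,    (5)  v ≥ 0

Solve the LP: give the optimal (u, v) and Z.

Feasible corners and Z = 2u - 11v:
  (0, 8/5) → Z = -88/5
  (93/2, 65/2) → Z = -529/2
  (0, 3/2) → Z = -33/2
The feasible region is unbounded (it extends along (4, 3), (10, 9)), but Z strictly decreases along every unbounded feasible direction, so there is no improving ray and the maximum is attained at a vertex.

The binding constraints are u = 0 and 4u - 6v = -9.
Solving simultaneously gives u = 0, v = 3/2.

u = 0, v = 3/2, maximum Z = -33/2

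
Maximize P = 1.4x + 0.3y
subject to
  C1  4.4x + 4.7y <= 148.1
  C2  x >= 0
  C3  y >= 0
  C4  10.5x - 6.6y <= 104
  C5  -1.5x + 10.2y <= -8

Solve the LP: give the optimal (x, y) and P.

Feasible corners and P = 1.4x + 0.3y:
  (208/21, 0) → P = 208/15
  (16/3, 0) → P = 112/15
  (280/27, 20/27) → P = 398/27

x = 280/27, y = 20/27, maximum P = 398/27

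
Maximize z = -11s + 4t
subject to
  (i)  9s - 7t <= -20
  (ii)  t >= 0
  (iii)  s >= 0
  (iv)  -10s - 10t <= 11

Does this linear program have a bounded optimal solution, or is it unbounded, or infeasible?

unbounded

From the feasible point (0, 20/7), moving in the direction (0, 1) keeps every constraint satisfied while z increases without bound.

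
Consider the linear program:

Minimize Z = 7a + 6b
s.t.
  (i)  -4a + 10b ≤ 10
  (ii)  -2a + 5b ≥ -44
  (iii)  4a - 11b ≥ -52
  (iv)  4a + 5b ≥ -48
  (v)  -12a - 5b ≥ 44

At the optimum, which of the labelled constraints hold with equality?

(i) and (iv)

Extreme points and Z = 7a + 6b:
  (-53/6, -38/15) → Z = -2311/30
  (-7/2, -2/5) → Z = -269/10
  (-2/3, -136/15) → Z = -886/15
  (0, -44/5) → Z = -264/5

The minimum is at (-53/6, -38/15). Substituting into each constraint, equality holds for (i) and (iv); the remaining constraints have slack.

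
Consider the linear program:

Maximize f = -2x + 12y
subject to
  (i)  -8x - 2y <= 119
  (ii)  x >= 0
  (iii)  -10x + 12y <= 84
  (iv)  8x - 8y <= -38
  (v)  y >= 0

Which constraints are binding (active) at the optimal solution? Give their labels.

Extreme points and f = -2x + 12y:
  (0, 7) → f = 84
  (0, 19/4) → f = 57
  (27/2, 73/4) → f = 192

The maximum is at (27/2, 73/4). Substituting into each constraint, equality holds for (iii) and (iv); the remaining constraints have slack.

(iii) and (iv)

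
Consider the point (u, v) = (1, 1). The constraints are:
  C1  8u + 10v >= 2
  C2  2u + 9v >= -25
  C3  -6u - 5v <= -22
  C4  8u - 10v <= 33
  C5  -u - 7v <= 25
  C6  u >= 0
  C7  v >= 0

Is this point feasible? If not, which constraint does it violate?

not feasible — violates C3

Constraint C3: -6u - 5v = -11, which is not ≤ -22. All other constraints are satisfied.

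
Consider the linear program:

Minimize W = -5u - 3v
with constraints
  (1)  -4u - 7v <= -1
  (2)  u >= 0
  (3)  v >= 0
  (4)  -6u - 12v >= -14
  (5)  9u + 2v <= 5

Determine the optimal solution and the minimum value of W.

u = 1/3, v = 1, minimum W = -14/3

Vertices and W = -5u - 3v:
  (0, 1/7) → W = -3/7
  (1/4, 0) → W = -5/4
  (0, 7/6) → W = -7/2
  (5/9, 0) → W = -25/9
  (1/3, 1) → W = -14/3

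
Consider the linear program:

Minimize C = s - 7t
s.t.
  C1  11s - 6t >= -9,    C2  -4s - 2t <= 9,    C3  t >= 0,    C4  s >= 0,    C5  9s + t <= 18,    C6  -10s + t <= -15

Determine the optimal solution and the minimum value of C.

s = 33/19, t = 45/19, minimum C = -282/19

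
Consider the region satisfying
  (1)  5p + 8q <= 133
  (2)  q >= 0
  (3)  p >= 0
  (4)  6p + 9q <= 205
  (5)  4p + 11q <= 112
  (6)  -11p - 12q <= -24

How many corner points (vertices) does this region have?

5

Of the 15 pairwise boundary intersections, those satisfying every inequality are:
  (133/5, 0)
  (567/23, 28/23)
  (24/11, 0)
  (0, 112/11)
  (0, 2)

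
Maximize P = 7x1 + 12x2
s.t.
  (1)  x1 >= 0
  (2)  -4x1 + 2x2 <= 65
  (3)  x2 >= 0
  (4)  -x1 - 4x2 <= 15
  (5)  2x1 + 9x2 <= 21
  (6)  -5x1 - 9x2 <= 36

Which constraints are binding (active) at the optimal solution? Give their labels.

Feasible corners and P = 7x1 + 12x2:
  (0, 0) → P = 0
  (0, 7/3) → P = 28
  (21/2, 0) → P = 147/2

The maximum is at (21/2, 0). Substituting into each constraint, equality holds for (3) and (5); the remaining constraints have slack.

(3) and (5)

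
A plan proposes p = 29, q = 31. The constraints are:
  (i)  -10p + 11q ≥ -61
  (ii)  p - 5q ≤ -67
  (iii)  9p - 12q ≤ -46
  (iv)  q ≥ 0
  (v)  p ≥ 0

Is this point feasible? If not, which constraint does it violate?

(i): 51 ≥ -61 ✓
(ii): -126 ≤ -67 ✓
(iii): -111 ≤ -46 ✓
(iv): 31 ≥ 0 ✓
(v): 29 ≥ 0 ✓

feasible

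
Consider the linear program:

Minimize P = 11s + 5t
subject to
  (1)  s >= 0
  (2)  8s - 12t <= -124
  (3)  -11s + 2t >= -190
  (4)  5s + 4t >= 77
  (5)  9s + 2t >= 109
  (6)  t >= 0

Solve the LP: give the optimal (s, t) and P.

s = 265/31, t = 497/31, minimum P = 5400/31

Extreme points and P = 11s + 5t:
  (0, 109/2) → P = 545/2
  (632/29, 721/29) → P = 10557/29
  (265/31, 497/31) → P = 5400/31
The feasible region is unbounded (it extends along (0, 1), (2, 11)), but P strictly increases along every unbounded feasible direction, so there is no improving ray and the minimum is attained at a vertex.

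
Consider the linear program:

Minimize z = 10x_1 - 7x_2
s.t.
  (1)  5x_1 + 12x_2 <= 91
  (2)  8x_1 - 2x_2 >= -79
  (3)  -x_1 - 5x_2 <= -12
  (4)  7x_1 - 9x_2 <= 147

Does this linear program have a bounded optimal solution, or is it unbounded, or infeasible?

bounded optimum

Vertices and z = 10x_1 - 7x_2:
  (-383/53, 1123/106) → z = -15521/106
  (861/43, -98/129) → z = 26516/129
  (-53/6, 25/6) → z = -235/2
  (843/44, -63/44) → z = 8871/44
The feasible region has finitely many vertices and no improving ray; the minimum is -15521/106 at (-383/53, 1123/106).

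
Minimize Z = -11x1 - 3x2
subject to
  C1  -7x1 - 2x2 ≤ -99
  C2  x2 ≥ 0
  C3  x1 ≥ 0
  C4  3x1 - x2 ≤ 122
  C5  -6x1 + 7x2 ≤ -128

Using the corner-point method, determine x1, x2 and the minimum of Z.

Vertices and Z = -11x1 - 3x2:
  (122/3, 0) → Z = -1342/3
  (64/3, 0) → Z = -704/3
  (242/5, 116/5) → Z = -602

x1 = 242/5, x2 = 116/5, minimum Z = -602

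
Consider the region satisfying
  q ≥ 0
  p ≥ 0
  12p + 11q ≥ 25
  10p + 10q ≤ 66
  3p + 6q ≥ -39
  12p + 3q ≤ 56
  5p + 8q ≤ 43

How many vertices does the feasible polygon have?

6

The feasible vertices (each the meet of two boundaries and inside every other half-plane) are:
  (25/12, 0)
  (14/3, 0)
  (0, 25/11)
  (0, 43/8)
  (181/45, 116/45)
  (49/15, 10/3)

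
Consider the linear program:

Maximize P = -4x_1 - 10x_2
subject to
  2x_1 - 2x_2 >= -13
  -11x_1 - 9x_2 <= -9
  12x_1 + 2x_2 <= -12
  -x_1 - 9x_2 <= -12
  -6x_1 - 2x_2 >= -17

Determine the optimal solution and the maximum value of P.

x_1 = -63/43, x_2 = 120/43, maximum P = -948/43

Feasible corners and P = -4x_1 - 10x_2:
  (-99/40, 161/40) → P = -607/20
  (-25/14, 33/7) → P = -40
  (-63/43, 120/43) → P = -948/43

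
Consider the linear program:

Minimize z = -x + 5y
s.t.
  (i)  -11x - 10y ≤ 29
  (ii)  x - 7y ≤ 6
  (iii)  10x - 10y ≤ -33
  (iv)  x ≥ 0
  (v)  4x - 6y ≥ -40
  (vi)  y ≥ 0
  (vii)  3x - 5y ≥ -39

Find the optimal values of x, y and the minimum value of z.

Vertices and z = -x + 5y:
  (0, 33/10) → z = 33/2
  (101/10, 67/5) → z = 569/10
  (0, 20/3) → z = 100/3

The optimum lies where 10x - 10y = -33 and x = 0.
Solving simultaneously gives x = 0, y = 33/10.

x = 0, y = 33/10, minimum z = 33/2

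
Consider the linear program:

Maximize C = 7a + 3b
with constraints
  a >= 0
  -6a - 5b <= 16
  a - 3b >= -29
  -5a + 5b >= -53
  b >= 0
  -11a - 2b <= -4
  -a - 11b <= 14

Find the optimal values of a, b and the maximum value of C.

Extreme points and C = 7a + 3b:
  (0, 29/3) → C = 29
  (0, 2) → C = 6
  (152/5, 99/5) → C = 1361/5
  (53/5, 0) → C = 371/5
  (4/11, 0) → C = 28/11

At the optimal vertex, a - 3b = -29 and -5a + 5b = -53.
Solving simultaneously gives a = 152/5, b = 99/5.

a = 152/5, b = 99/5, maximum C = 1361/5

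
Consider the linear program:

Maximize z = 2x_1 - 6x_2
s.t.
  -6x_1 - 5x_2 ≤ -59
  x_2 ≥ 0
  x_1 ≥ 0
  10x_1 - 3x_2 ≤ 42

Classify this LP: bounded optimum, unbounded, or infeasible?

bounded optimum

Vertices and z = 2x_1 - 6x_2:
  (0, 59/5) → z = -354/5
  (387/68, 169/34) → z = -627/34
The feasible region has finitely many vertices and no improving ray; the maximum is -627/34 at (387/68, 169/34).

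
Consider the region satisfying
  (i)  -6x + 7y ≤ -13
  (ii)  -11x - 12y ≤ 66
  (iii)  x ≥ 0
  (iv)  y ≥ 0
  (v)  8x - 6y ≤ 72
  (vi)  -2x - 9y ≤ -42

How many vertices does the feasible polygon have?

3

The feasible vertices (each the meet of two boundaries and inside every other half-plane) are:
  (213/10, 82/5)
  (411/68, 113/34)
  (75/7, 16/7)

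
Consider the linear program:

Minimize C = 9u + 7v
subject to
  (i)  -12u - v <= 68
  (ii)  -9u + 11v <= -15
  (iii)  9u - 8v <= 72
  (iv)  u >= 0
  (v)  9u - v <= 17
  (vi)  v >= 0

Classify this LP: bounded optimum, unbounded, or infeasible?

bounded optimum

Corner points and C = 9u + 7v:
  (86/45, 1/5) → C = 93/5
  (5/3, 0) → C = 15
  (17/9, 0) → C = 17
The feasible region has finitely many vertices and no improving ray; the minimum is 15 at (5/3, 0).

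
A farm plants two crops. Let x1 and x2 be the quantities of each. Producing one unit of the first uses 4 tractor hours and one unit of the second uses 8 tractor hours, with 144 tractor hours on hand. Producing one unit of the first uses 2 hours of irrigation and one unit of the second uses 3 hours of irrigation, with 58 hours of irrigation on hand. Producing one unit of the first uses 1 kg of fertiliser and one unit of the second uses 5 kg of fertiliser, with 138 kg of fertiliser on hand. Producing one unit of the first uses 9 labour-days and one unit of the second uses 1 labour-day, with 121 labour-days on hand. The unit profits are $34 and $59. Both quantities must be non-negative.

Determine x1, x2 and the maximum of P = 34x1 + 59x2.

x1 = 8, x2 = 14, maximum P = 1098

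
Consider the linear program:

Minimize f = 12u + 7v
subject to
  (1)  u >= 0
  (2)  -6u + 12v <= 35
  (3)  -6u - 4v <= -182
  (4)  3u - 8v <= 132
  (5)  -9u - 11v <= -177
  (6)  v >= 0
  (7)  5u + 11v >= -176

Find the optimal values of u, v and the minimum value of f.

Vertices and f = 12u + 7v:
  (511/24, 217/16) → f = 5607/16
  (91/3, 0) → f = 364
  (44, 0) → f = 528
The feasible region is unbounded (it extends along (2, 1), (8, 3)), but f strictly increases along every unbounded feasible direction, so there is no improving ray and the minimum is attained at a vertex.

The binding constraints are -6u + 12v = 35 and -6u - 4v = -182.
Solving simultaneously gives u = 511/24, v = 217/16.

u = 511/24, v = 217/16, minimum f = 5607/16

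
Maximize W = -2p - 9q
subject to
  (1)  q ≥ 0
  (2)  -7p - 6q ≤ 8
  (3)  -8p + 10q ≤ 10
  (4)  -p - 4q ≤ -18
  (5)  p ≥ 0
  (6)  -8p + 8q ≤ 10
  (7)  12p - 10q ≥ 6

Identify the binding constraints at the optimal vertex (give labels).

(1) and (4)

Feasible corners and W = -2p - 9q:
  (18, 0) → W = -36
  (4, 21/5) → W = -229/5
  (102/29, 105/29) → W = -1149/29
The feasible region is unbounded (it extends along (5, 4), (1, 0)), but W strictly decreases along every unbounded feasible direction, so there is no improving ray and the maximum is attained at a vertex.

The maximum is at (18, 0). Substituting into each constraint, equality holds for (1) and (4); the remaining constraints have slack.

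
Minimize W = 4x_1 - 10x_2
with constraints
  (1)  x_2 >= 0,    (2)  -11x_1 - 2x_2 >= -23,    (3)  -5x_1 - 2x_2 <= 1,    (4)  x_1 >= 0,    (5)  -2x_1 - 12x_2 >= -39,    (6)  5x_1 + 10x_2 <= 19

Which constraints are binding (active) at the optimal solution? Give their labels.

Vertices and W = 4x_1 - 10x_2:
  (23/11, 0) → W = 92/11
  (0, 0) → W = 0
  (48/25, 47/50) → W = -43/25
  (0, 19/10) → W = -19

The minimum is at (0, 19/10). Substituting into each constraint, equality holds for (4) and (6); the remaining constraints have slack.

(4) and (6)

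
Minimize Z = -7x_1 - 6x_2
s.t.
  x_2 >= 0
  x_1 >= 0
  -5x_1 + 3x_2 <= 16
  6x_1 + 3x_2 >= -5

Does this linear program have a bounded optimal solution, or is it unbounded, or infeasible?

unbounded

From the feasible point (0, 0), moving in the direction (1, 0) keeps every constraint satisfied while Z decreases without bound.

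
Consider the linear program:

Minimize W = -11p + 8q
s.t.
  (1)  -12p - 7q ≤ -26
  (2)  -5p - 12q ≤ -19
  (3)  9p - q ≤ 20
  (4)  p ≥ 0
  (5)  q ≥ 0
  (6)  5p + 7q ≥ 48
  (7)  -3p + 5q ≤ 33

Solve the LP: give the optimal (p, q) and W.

At the optimal vertex, 9p - q = 20 and 5p + 7q = 48.
Solving simultaneously gives p = 47/17, q = 83/17.

p = 47/17, q = 83/17, minimum W = 147/17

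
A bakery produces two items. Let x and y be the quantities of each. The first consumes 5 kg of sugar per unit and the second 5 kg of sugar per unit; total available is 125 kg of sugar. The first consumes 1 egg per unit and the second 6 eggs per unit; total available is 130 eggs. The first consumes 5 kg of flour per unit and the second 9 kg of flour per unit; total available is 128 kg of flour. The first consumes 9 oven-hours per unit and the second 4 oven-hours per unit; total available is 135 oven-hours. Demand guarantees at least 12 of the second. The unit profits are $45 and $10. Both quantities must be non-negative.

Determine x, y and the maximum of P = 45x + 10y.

Vertices and P = 45x + 10y:
  (0, 128/9) → P = 1280/9
  (0, 12) → P = 120
  (4, 12) → P = 300

x = 4, y = 12, maximum P = 300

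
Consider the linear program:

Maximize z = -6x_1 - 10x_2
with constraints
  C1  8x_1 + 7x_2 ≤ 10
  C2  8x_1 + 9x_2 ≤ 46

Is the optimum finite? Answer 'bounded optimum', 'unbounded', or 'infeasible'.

From the feasible point (-29/2, 18), moving in the direction (7, -8) keeps every constraint satisfied while z increases without bound.

unbounded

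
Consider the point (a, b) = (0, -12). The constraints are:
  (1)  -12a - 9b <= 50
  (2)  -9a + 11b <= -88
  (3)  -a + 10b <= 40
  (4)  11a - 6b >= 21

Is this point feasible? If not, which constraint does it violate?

Constraint (1): -12a - 9b = 108, which is not ≤ 50. All other constraints are satisfied.

not feasible — violates (1)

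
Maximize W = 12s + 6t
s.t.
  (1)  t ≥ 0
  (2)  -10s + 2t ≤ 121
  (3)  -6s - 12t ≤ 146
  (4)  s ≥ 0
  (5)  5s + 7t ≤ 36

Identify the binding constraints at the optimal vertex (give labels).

(1) and (5)

Feasible corners and W = 12s + 6t:
  (0, 0) → W = 0
  (36/5, 0) → W = 432/5
  (0, 36/7) → W = 216/7

The maximum is at (36/5, 0). Substituting into each constraint, equality holds for (1) and (5); the remaining constraints have slack.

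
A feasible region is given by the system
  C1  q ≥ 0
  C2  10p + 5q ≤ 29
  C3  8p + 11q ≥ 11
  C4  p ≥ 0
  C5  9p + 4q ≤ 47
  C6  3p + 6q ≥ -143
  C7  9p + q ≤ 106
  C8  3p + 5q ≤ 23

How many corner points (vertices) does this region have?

5

Intersecting each pair of boundary lines and keeping only the points that satisfy every inequality leaves:
  (29/10, 0)
  (11/8, 0)
  (6/7, 143/35)
  (0, 1)
  (0, 23/5)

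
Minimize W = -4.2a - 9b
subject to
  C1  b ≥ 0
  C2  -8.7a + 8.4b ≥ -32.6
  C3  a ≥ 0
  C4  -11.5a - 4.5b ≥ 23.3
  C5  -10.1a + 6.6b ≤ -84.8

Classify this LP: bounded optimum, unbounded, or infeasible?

infeasible

The boundaries -8.7a + 8.4b = -32.6 and -10.1a + 6.6b = -84.8 meet at (8286/457, 20425/1371), but that point violates -11.5a - 4.5b ≥ 23.3. Every candidate vertex is excluded by some other constraint, so the feasible region is empty.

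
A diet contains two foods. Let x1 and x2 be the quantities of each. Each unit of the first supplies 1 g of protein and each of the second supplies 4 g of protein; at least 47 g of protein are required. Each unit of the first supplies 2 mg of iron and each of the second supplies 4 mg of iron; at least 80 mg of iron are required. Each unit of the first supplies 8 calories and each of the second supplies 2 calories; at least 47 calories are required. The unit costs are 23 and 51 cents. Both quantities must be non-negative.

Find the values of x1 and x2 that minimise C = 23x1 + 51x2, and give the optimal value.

Vertices and C = 23x1 + 51x2:
  (0, 47/2) → C = 2397/2
  (47, 0) → C = 1081
  (33, 7/2) → C = 1875/2
  (1, 39/2) → C = 2035/2
The feasible region is unbounded (it extends along (0, 1), (1, 0)), but C strictly increases along every unbounded feasible direction, so there is no improving ray and the minimum is attained at a vertex.

The binding constraints are x1 + 4x2 = 47 and 2x1 + 4x2 = 80.
Solving simultaneously gives x1 = 33, x2 = 7/2.

x1 = 33, x2 = 7/2, minimum C = 1875/2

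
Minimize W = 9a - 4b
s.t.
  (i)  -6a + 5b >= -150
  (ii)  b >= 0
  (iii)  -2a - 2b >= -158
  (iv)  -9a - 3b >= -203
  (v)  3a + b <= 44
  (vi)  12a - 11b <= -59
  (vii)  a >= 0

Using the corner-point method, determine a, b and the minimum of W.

Corner points and W = 9a - 4b:
  (85/9, 47/3) → W = 67/3
  (0, 44) → W = -176
  (0, 59/11) → W = -236/11

a = 0, b = 44, minimum W = -176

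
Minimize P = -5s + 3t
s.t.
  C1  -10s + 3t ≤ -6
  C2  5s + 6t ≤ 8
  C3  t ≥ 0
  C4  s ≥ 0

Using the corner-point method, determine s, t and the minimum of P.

s = 8/5, t = 0, minimum P = -8

The binding constraints are 5s + 6t = 8 and t = 0.
Solving simultaneously gives s = 8/5, t = 0.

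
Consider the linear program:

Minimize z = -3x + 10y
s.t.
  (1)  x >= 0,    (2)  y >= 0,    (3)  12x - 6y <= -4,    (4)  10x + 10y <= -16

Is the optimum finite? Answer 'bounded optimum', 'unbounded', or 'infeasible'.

infeasible

The boundaries x = 0 and 12x - 6y = -4 meet at (0, 2/3), but that point violates 10x + 10y ≤ -16. Every candidate vertex is excluded by some other constraint, so the feasible region is empty.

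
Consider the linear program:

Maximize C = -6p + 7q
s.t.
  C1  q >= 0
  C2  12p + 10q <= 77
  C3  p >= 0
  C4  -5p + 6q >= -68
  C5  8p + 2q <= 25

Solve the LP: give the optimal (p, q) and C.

p = 0, q = 77/10, maximum C = 539/10

Vertices and C = -6p + 7q:
  (0, 0) → C = 0
  (25/8, 0) → C = -75/4
  (0, 77/10) → C = 539/10
  (12/7, 79/14) → C = 409/14

The optimum lies where 12p + 10q = 77 and p = 0.
Solving simultaneously gives p = 0, q = 77/10.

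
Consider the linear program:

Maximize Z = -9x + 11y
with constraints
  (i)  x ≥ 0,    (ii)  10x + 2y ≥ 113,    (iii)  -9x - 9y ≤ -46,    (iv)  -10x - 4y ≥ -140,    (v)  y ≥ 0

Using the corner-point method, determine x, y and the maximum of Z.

x = 43/5, y = 27/2, maximum Z = 711/10

Extreme points and Z = -9x + 11y:
  (43/5, 27/2) → Z = 711/10
  (113/10, 0) → Z = -1017/10
  (14, 0) → Z = -126

At the optimal vertex, 10x + 2y = 113 and -10x - 4y = -140.
Solving simultaneously gives x = 43/5, y = 27/2.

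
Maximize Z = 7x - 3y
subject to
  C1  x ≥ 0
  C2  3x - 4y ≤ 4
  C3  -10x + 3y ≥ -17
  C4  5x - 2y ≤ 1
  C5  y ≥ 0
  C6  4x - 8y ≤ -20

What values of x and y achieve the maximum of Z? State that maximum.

x = 3/2, y = 13/4, maximum Z = 3/4

Vertices and Z = 7x - 3y:
  (0, 5/2) → Z = -15/2
  (31/5, 15) → Z = -8/5
  (3/2, 13/4) → Z = 3/4
The feasible region is unbounded (it extends along (0, 1), (3, 10)), but Z strictly decreases along every unbounded feasible direction, so there is no improving ray and the maximum is attained at a vertex.

The optimum lies where 5x - 2y = 1 and 4x - 8y = -20.
Solving simultaneously gives x = 3/2, y = 13/4.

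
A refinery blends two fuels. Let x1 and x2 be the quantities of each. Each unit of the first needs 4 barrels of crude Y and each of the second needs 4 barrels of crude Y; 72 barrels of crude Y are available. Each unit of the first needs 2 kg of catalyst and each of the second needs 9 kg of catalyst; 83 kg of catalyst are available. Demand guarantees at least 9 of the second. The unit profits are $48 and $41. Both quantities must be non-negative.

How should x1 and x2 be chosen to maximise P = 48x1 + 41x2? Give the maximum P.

At the optimal vertex, 2x1 + 9x2 = 83 and x2 = 9.
Solving simultaneously gives x1 = 1, x2 = 9.

x1 = 1, x2 = 9, maximum P = 417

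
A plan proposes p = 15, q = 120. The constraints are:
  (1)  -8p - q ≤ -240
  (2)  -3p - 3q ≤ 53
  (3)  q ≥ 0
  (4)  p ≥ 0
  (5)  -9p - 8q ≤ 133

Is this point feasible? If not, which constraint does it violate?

feasible

(1): -240 ≤ -240 ✓
(2): -405 ≤ 53 ✓
(3): 120 ≥ 0 ✓
(4): 15 ≥ 0 ✓
(5): -1095 ≤ 133 ✓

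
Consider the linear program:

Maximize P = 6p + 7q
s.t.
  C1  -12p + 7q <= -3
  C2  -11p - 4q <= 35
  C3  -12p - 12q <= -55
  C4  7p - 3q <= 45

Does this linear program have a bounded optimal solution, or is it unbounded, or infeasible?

Vertices and P = 6p + 7q:
  (421/228, 52/19) → P = 1149/38
  (306/13, 519/13) → P = 5469/13
  (47/8, -31/24) → P = 629/24
The feasible region has finitely many vertices and no improving ray; the maximum is 5469/13 at (306/13, 519/13).

bounded optimum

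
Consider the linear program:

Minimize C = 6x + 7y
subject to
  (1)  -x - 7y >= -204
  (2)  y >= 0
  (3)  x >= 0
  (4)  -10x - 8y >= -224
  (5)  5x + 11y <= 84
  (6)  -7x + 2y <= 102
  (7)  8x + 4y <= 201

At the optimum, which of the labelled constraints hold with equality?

(2) and (3)

Corner points and C = 6x + 7y:
  (0, 0) → C = 0
  (84/5, 0) → C = 504/5
  (0, 84/11) → C = 588/11

The minimum is at (0, 0). Substituting into each constraint, equality holds for (2) and (3); the remaining constraints have slack.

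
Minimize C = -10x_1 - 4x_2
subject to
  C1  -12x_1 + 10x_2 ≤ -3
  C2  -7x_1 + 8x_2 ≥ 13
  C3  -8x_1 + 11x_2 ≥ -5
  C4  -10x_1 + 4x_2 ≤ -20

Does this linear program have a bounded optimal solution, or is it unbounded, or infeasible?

unbounded

From the feasible point (77/13, 177/26), moving in the direction (8, 7) keeps every constraint satisfied while C decreases without bound.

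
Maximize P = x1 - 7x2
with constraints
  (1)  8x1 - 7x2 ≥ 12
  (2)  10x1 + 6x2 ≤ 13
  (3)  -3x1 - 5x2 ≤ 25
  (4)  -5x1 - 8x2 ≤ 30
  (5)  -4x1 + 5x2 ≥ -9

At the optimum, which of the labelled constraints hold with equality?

Extreme points and P = x1 - 7x2:
  (163/118, -8/59) → P = 275/118
  (-1/4, -2) → P = 55/4
  (119/74, -19/37) → P = 385/74

The maximum is at (-1/4, -2). Substituting into each constraint, equality holds for (1) and (5); the remaining constraints have slack.

(1) and (5)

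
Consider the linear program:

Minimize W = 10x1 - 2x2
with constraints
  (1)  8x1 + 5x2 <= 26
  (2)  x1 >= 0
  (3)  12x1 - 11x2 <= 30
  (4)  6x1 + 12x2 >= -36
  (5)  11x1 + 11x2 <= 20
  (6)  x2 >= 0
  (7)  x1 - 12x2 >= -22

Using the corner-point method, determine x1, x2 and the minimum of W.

x1 = 0, x2 = 20/11, minimum W = -40/11

Vertices and W = 10x1 - 2x2:
  (0, 20/11) → W = -40/11
  (0, 0) → W = 0
  (20/11, 0) → W = 200/11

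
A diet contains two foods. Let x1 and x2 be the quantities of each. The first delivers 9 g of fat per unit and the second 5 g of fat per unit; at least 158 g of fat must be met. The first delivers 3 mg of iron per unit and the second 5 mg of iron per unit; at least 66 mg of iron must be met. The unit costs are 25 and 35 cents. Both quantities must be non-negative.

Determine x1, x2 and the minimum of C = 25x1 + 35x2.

Corner points and C = 25x1 + 35x2:
  (0, 158/5) → C = 1106
  (22, 0) → C = 550
  (46/3, 4) → C = 1570/3
The feasible region is unbounded (it extends along (0, 1), (1, 0)), but C strictly increases along every unbounded feasible direction, so there is no improving ray and the minimum is attained at a vertex.

The optimum lies where 9x1 + 5x2 = 158 and 3x1 + 5x2 = 66.
Solving simultaneously gives x1 = 46/3, x2 = 4.

x1 = 46/3, x2 = 4, minimum C = 1570/3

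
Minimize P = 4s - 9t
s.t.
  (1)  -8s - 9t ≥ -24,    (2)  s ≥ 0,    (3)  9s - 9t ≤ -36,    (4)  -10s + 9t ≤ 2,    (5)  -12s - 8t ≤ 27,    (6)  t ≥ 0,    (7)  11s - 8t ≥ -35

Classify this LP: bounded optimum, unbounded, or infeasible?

The boundaries -8s - 9t = -24 and -10s + 9t = 2 meet at (11/9, 128/81), but that point violates 9s - 9t ≤ -36. Every candidate vertex is excluded by some other constraint, so the feasible region is empty.

infeasible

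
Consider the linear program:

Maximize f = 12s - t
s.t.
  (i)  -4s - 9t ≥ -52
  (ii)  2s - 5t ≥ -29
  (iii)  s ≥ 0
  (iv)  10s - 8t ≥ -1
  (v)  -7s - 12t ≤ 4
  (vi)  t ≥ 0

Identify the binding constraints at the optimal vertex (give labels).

(i) and (vi)

Vertices and f = 12s - t:
  (407/122, 262/61) → f = 2180/61
  (13, 0) → f = 156
  (0, 1/8) → f = -1/8
  (0, 0) → f = 0

The maximum is at (13, 0). Substituting into each constraint, equality holds for (i) and (vi); the remaining constraints have slack.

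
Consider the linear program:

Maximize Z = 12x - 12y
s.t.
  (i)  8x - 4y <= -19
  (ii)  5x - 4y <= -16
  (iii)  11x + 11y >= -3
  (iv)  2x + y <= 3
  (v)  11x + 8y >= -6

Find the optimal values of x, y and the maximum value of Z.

x = -38/21, y = 73/42, maximum Z = -298/7

Extreme points and Z = 12x - 12y:
  (-1, 11/4) → Z = -45
  (-7/16, 31/8) → Z = -207/4
  (-38/21, 73/42) → Z = -298/7
The feasible region is unbounded (it extends along (-8, 11), (-1, 2)), but Z strictly decreases along every unbounded feasible direction, so there is no improving ray and the maximum is attained at a vertex.

The binding constraints are 5x - 4y = -16 and 11x + 8y = -6.
Solving simultaneously gives x = -38/21, y = 73/42.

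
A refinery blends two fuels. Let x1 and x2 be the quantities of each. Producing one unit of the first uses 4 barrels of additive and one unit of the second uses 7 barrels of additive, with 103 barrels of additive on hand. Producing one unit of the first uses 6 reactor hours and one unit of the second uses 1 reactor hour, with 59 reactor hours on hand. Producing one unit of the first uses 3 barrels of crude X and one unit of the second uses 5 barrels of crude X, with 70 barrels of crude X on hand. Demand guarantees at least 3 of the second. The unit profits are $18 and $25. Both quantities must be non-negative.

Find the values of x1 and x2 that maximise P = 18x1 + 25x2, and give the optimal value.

x1 = 25/3, x2 = 9, maximum P = 375

Vertices and P = 18x1 + 25x2:
  (0, 14) → P = 350
  (0, 3) → P = 75
  (25/3, 9) → P = 375
  (28/3, 3) → P = 243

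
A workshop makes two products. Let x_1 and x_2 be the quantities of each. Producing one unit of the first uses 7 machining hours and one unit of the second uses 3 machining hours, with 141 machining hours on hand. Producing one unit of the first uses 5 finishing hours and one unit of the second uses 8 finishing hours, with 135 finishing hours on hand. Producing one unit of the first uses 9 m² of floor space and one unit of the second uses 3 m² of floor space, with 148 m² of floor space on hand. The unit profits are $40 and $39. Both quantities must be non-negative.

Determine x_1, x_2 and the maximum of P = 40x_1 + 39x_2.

Feasible corners and P = 40x_1 + 39x_2:
  (0, 0) → P = 0
  (0, 135/8) → P = 5265/8
  (148/9, 0) → P = 5920/9
  (41/3, 25/3) → P = 2615/3

The optimum lies where 5x_1 + 8x_2 = 135 and 9x_1 + 3x_2 = 148.
Solving simultaneously gives x_1 = 41/3, x_2 = 25/3.

x_1 = 41/3, x_2 = 25/3, maximum P = 2615/3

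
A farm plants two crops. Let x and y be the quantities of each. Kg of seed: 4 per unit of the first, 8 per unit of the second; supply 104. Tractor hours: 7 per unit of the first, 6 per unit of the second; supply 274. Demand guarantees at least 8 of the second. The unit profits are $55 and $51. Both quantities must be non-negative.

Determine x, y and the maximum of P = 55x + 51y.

x = 10, y = 8, maximum P = 958

The binding constraints are 4x + 8y = 104 and y = 8.
Solving simultaneously gives x = 10, y = 8.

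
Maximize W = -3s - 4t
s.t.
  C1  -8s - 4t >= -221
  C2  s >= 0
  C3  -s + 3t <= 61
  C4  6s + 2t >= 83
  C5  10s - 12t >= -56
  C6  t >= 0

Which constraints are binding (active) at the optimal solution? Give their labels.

C4 and C6

Vertices and W = -3s - 4t:
  (607/34, 1329/68) → W = -4479/34
  (221/8, 0) → W = -663/8
  (221/23, 583/46) → W = -1829/23
  (83/6, 0) → W = -83/2

The maximum is at (83/6, 0). Substituting into each constraint, equality holds for C4 and C6; the remaining constraints have slack.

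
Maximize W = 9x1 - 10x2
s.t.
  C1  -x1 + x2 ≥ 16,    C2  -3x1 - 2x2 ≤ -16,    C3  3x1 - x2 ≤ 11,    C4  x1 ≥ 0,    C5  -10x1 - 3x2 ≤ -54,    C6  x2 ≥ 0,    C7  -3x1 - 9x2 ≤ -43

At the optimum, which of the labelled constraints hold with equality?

C1 and C5

Extreme points and W = 9x1 - 10x2:
  (27/2, 59/2) → W = -347/2
  (6/13, 214/13) → W = -2086/13
  (0, 18) → W = -180
The feasible region is unbounded (it extends along (0, 1), (1, 3)), but W strictly decreases along every unbounded feasible direction, so there is no improving ray and the maximum is attained at a vertex.

The maximum is at (6/13, 214/13). Substituting into each constraint, equality holds for C1 and C5; the remaining constraints have slack.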